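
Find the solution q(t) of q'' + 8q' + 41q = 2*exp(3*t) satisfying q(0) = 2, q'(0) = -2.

q = exp(3*t)/37 + 43*exp(-4*t)*sin(5*t)/37 + 73*cos(5*t)*exp(-4*t)/37

Characteristic equation r² + 8r + 41 = 0 has discriminant (8)² - 4·(41) = -100 < 0, so r = -4 ± 5i.
Hence q_h = C1*cos(5*t)*exp(-4*t) + C2*exp(-4*t)*sin(5*t).
Try q_p = A*exp(3*t). Substituting into the equation and dividing by exp(3*t) gives A = 1/37, so q_p = exp(3*t)/37.
General solution: q = exp(3*t)/37 + C1*cos(5*t)*exp(-4*t) + C2*exp(-4*t)*sin(5*t).
Apply the initial conditions: q(0) = 1/37 + C1 = 2 and q'(0) = 3/37 - 4*C1 + 5*C2 = -2. Solving gives C1 = 73/37, C2 = 43/37.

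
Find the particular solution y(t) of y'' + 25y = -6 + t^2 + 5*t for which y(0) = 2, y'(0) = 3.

y = -152/625 + t/5 + t**2/25 + 14*sin(5*t)/25 + 1402*cos(5*t)/625

Characteristic equation r² + 25 = 0 has discriminant (0)² - 4·(25) = -100 < 0, so r = ± 5i.
Hence y_h = C1*cos(5*t) + C2*sin(5*t).
For the particular solution try y_p = A0 + A1*t + A2*t^2. Substituting and matching coefficients of each power of t gives A0 = -152/625, A1 = 1/5, A2 = 1/25, so y_p = -152/625 + t/5 + t^2/25.
General solution: y = -152/625 + t/5 + t^2/25 + C1*cos(5*t) + C2*sin(5*t).
Apply the initial conditions: y(0) = -152/625 + C1 = 2 and y'(0) = 1/5 + 5*C2 = 3. Solving gives C1 = 1402/625, C2 = 14/25.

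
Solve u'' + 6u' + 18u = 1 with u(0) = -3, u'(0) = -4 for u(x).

u = 1/18 - 79*exp(-3*x)*sin(3*x)/18 - 55*cos(3*x)*exp(-3*x)/18

Characteristic equation r² + 6r + 18 = 0 has discriminant (6)² - 4·(18) = -36 < 0, so r = -3 ± 3i.
Hence u_h = C1*cos(3*x)*exp(-3*x) + C2*exp(-3*x)*sin(3*x).
For the particular solution try u_p = A0. Substituting and matching coefficients of each power of x gives A0 = 1/18, so u_p = 1/18.
General solution: u = 1/18 + C1*cos(3*x)*exp(-3*x) + C2*exp(-3*x)*sin(3*x).
Apply the initial conditions: u(0) = 1/18 + C1 = -3 and u'(0) = -3*C1 + 3*C2 = -4. Solving gives C1 = -55/18, C2 = -79/18.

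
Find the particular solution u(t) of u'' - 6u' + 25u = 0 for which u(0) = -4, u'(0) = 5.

u = -4*cos(4*t)*exp(3*t) + 17*exp(3*t)*sin(4*t)/4

Characteristic equation r² - 6r + 25 = 0 has discriminant (-6)² - 4·(25) = -64 < 0, so r = 3 ± 4i.
Hence u_h = C1*cos(4*t)*exp(3*t) + C2*exp(3*t)*sin(4*t).
Apply the initial conditions: u(0) = C1 = -4 and u'(0) = 3*C1 + 4*C2 = 5. Solving gives C1 = -4, C2 = 17/4.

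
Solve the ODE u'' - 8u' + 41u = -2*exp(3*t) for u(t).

Characteristic equation r² - 8r + 41 = 0 has discriminant (-8)² - 4·(41) = -100 < 0, so r = 4 ± 5i.
Hence u_h = C1*cos(5*t)*exp(4*t) + C2*exp(4*t)*sin(5*t).
Try u_p = A*exp(3*t). Substituting into the equation and dividing by exp(3*t) gives A = -1/13, so u_p = -exp(3*t)/13.

u = -exp(3*t)/13 + C1*cos(5*t)*exp(4*t) + C2*exp(4*t)*sin(5*t)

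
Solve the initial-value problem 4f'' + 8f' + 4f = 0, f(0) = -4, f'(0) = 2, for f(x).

Divide through by 4: f'' + 2f' + f = 0.
Characteristic equation r² + 2r + 1 = 0 has discriminant (2)² - 4·(1) = 0, so r = -1 is a repeated root.
Hence f_h = (C1 + C2*x)*exp(-x).
Apply the initial conditions: f(0) = C1 = -4 and f'(0) = C2 - C1 = 2. Solving gives C1 = -4, C2 = -2.

f = -4*exp(-x) - 2*x*exp(-x)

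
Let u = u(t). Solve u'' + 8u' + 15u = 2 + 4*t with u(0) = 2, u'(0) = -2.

u = -2/225 - 47*exp(-5*t)/25 + 4*t/15 + 35*exp(-3*t)/9

Characteristic equation r² + 8r + 15 = 0 factors as (r + 5)(r + 3) = 0, so r = -5, -3.
Hence u_h = C1*exp(-5*t) + C2*exp(-3*t).
For the particular solution try u_p = A0 + A1*t. Substituting and matching coefficients of each power of t gives A0 = -2/225, A1 = 4/15, so u_p = -2/225 + 4*t/15.
General solution: u = -2/225 + 4*t/15 + C1*exp(-5*t) + C2*exp(-3*t).
Apply the initial conditions: u(0) = -2/225 + C1 + C2 = 2 and u'(0) = 4/15 - 5*C1 - 3*C2 = -2. Solving gives C1 = -47/25, C2 = 35/9.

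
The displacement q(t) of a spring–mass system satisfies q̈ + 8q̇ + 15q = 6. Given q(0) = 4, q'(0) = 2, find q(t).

q = 2/5 + 10*exp(-3*t) - 32*exp(-5*t)/5

Characteristic equation r² + 8r + 15 = 0 factors as (r + 3)(r + 5) = 0, so r = -3, -5.
Hence q_h = C1*exp(-3*t) + C2*exp(-5*t).
For the particular solution try q_p = A0. Substituting and matching coefficients of each power of t gives A0 = 2/5, so q_p = 2/5.
General solution: q = 2/5 + C1*exp(-3*t) + C2*exp(-5*t).
Apply the initial conditions: q(0) = 2/5 + C1 + C2 = 4 and q'(0) = -5*C2 - 3*C1 = 2. Solving gives C1 = 10, C2 = -32/5.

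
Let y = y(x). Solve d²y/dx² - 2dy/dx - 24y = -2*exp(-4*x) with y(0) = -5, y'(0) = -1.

Characteristic equation r² - 2r - 24 = 0 factors as (r + 4)(r - 6) = 0, so r = -4, 6.
Hence y_h = C1*exp(-4*x) + C2*exp(6*x).
Since exp(-4*x) solves the homogeneous equation (r = -4 is a root of multiplicity 1), multiply the trial by x. Try y_p = A*x*exp(-4*x). Substituting into the equation and dividing by exp(-4*x) gives A = 1/5, so y_p = x*exp(-4*x)/5.
General solution: y = C1*exp(-4*x) + C2*exp(6*x) + x*exp(-4*x)/5.
Apply the initial conditions: y(0) = C1 + C2 = -5 and y'(0) = 1/5 - 4*C1 + 6*C2 = -1. Solving gives C1 = -72/25, C2 = -53/25.

y = -72*exp(-4*x)/25 - 53*exp(6*x)/25 + x*exp(-4*x)/5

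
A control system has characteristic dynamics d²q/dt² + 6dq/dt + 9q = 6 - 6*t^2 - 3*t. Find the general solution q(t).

q = 4/9 - 2*t**2/3 + 5*t/9 + C1*exp(-3*t) + C2*t*exp(-3*t)

Characteristic equation r² + 6r + 9 = 0 has discriminant (6)² - 4·(9) = 0, so r = -3 is a repeated root.
Hence q_h = (C1 + C2*t)*exp(-3*t).
For the particular solution try q_p = A0 + A1*t + A2*t^2. Substituting and matching coefficients of each power of t gives A0 = 4/9, A1 = 5/9, A2 = -2/3, so q_p = 4/9 - 2*t^2/3 + 5*t/9.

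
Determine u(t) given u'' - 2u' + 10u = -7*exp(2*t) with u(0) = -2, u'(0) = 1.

u = -7*exp(2*t)/10 - 13*cos(3*t)*exp(t)/10 + 37*exp(t)*sin(3*t)/30

Characteristic equation r² - 2r + 10 = 0 has discriminant (-2)² - 4·(10) = -36 < 0, so r = 1 ± 3i.
Hence u_h = C1*cos(3*t)*exp(t) + C2*exp(t)*sin(3*t).
Try u_p = A*exp(2*t). Substituting into the equation and dividing by exp(2*t) gives A = -7/10, so u_p = -7*exp(2*t)/10.
General solution: u = -7*exp(2*t)/10 + C1*cos(3*t)*exp(t) + C2*exp(t)*sin(3*t).
Apply the initial conditions: u(0) = -7/10 + C1 = -2 and u'(0) = -7/5 + C1 + 3*C2 = 1. Solving gives C1 = -13/10, C2 = 37/30.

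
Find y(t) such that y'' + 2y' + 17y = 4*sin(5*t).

y = -10*cos(5*t)/41 - 8*sin(5*t)/41 + C1*cos(4*t)*exp(-t) + C2*exp(-t)*sin(4*t)

Characteristic equation r² + 2r + 17 = 0 has discriminant (2)² - 4·(17) = -64 < 0, so r = -1 ± 4i.
Hence y_h = C1*cos(4*t)*exp(-t) + C2*exp(-t)*sin(4*t).
Try y_p = A*cos(5*t) + B*sin(5*t). Substituting and equating the coefficients of cos(5t) and sin(5t) gives A = -10/41, B = -8/41, so y_p = -10*cos(5*t)/41 - 8*sin(5*t)/41.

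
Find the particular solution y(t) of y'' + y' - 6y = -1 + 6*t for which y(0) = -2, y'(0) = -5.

y = -t - 2*exp(2*t)

Characteristic equation r² + r - 6 = 0 factors as (r + 3)(r - 2) = 0, so r = -3, 2.
Hence y_h = C1*exp(-3*t) + C2*exp(2*t).
For the particular solution try y_p = A0 + A1*t. Substituting and matching coefficients of each power of t gives A0 = 0, A1 = -1, so y_p = -t.
General solution: y = -t + C1*exp(-3*t) + C2*exp(2*t).
Apply the initial conditions: y(0) = C1 + C2 = -2 and y'(0) = -1 - 3*C1 + 2*C2 = -5. Solving gives C1 = 0, C2 = -2.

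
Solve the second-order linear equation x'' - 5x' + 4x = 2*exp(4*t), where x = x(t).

x = C1*exp(t) + C2*exp(4*t) + 2*t*exp(4*t)/3

Characteristic equation r² - 5r + 4 = 0 factors as (r - 1)(r - 4) = 0, so r = 1, 4.
Hence x_h = C1*exp(t) + C2*exp(4*t).
Since exp(4*t) solves the homogeneous equation (r = 4 is a root of multiplicity 1), multiply the trial by t. Try x_p = A*t*exp(4*t). Substituting into the equation and dividing by exp(4*t) gives A = 2/3, so x_p = 2*t*exp(4*t)/3.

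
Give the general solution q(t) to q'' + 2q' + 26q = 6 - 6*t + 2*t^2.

Characteristic equation r² + 2r + 26 = 0 has discriminant (2)² - 4·(26) = -100 < 0, so r = -1 ± 5i.
Hence q_h = C1*cos(5*t)*exp(-t) + C2*exp(-t)*sin(5*t).
For the particular solution try q_p = A0 + A1*t + A2*t^2. Substituting and matching coefficients of each power of t gives A0 = 535/2197, A1 = -41/169, A2 = 1/13, so q_p = 535/2197 - 41*t/169 + t^2/13.

q = 535/2197 - 41*t/169 + t**2/13 + C1*cos(5*t)*exp(-t) + C2*exp(-t)*sin(5*t)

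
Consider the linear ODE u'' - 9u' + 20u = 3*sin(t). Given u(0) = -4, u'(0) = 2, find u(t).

u = -377*exp(4*t)/17 + 27*cos(t)/442 + 57*sin(t)/442 + 471*exp(5*t)/26

Characteristic equation r² - 9r + 20 = 0 factors as (r - 4)(r - 5) = 0, so r = 4, 5.
Hence u_h = C1*exp(4*t) + C2*exp(5*t).
Try u_p = A*cos(t) + B*sin(t). Substituting and equating the coefficients of cos(t) and sin(t) gives A = 27/442, B = 57/442, so u_p = 27*cos(t)/442 + 57*sin(t)/442.
General solution: u = 27*cos(t)/442 + 57*sin(t)/442 + C1*exp(4*t) + C2*exp(5*t).
Apply the initial conditions: u(0) = 27/442 + C1 + C2 = -4 and u'(0) = 57/442 + 4*C1 + 5*C2 = 2. Solving gives C1 = -377/17, C2 = 471/26.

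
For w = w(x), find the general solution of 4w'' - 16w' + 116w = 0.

w = C1*cos(5*x)*exp(2*x) + C2*exp(2*x)*sin(5*x)

Divide through by 4: w'' - 4w' + 29w = 0.
Characteristic equation r² - 4r + 29 = 0 has discriminant (-4)² - 4·(29) = -100 < 0, so r = 2 ± 5i.
Hence w_h = C1*cos(5*x)*exp(2*x) + C2*exp(2*x)*sin(5*x).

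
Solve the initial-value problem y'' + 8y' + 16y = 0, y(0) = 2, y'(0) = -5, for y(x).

y = 2*exp(-4*x) + 3*x*exp(-4*x)

Characteristic equation r² + 8r + 16 = 0 has discriminant (8)² - 4·(16) = 0, so r = -4 is a repeated root.
Hence y_h = (C1 + C2*x)*exp(-4*x).
Apply the initial conditions: y(0) = C1 = 2 and y'(0) = C2 - 4*C1 = -5. Solving gives C1 = 2, C2 = 3.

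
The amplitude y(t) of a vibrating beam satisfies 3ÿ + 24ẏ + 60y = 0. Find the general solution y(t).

y = C1*cos(2*t)*exp(-4*t) + C2*exp(-4*t)*sin(2*t)

Divide through by 3: y'' + 8y' + 20y = 0.
Characteristic equation r² + 8r + 20 = 0 has discriminant (8)² - 4·(20) = -16 < 0, so r = -4 ± 2i.
Hence y_h = C1*cos(2*t)*exp(-4*t) + C2*exp(-4*t)*sin(2*t).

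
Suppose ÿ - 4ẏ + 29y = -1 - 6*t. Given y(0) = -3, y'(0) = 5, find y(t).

y = -53/841 - 6*t/29 - 2470*cos(5*t)*exp(2*t)/841 + 9319*exp(2*t)*sin(5*t)/4205

Characteristic equation r² - 4r + 29 = 0 has discriminant (-4)² - 4·(29) = -100 < 0, so r = 2 ± 5i.
Hence y_h = C1*cos(5*t)*exp(2*t) + C2*exp(2*t)*sin(5*t).
For the particular solution try y_p = A0 + A1*t. Substituting and matching coefficients of each power of t gives A0 = -53/841, A1 = -6/29, so y_p = -53/841 - 6*t/29.
General solution: y = -53/841 - 6*t/29 + C1*cos(5*t)*exp(2*t) + C2*exp(2*t)*sin(5*t).
Apply the initial conditions: y(0) = -53/841 + C1 = -3 and y'(0) = -6/29 + 2*C1 + 5*C2 = 5. Solving gives C1 = -2470/841, C2 = 9319/4205.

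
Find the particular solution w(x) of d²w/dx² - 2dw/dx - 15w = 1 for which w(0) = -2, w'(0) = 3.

Characteristic equation r² - 2r - 15 = 0 factors as (r - 5)(r + 3) = 0, so r = 5, -3.
Hence w_h = C1*exp(5*x) + C2*exp(-3*x).
For the particular solution try w_p = A0. Substituting and matching coefficients of each power of x gives A0 = -1/15, so w_p = -1/15.
General solution: w = -1/15 + C1*exp(5*x) + C2*exp(-3*x).
Apply the initial conditions: w(0) = -1/15 + C1 + C2 = -2 and w'(0) = -3*C2 + 5*C1 = 3. Solving gives C1 = -7/20, C2 = -19/12.

w = -1/15 - 19*exp(-3*x)/12 - 7*exp(5*x)/20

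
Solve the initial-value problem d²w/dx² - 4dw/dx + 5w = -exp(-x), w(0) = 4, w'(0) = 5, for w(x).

Characteristic equation r² - 4r + 5 = 0 has discriminant (-4)² - 4·(5) = -4 < 0, so r = 2 ± i.
Hence w_h = C1*cos(x)*exp(2*x) + C2*exp(2*x)*sin(x).
Try w_p = A*exp(-x). Substituting into the equation and dividing by exp(-x) gives A = -1/10, so w_p = -exp(-x)/10.
General solution: w = -exp(-x)/10 + C1*cos(x)*exp(2*x) + C2*exp(2*x)*sin(x).
Apply the initial conditions: w(0) = -1/10 + C1 = 4 and w'(0) = 1/10 + C2 + 2*C1 = 5. Solving gives C1 = 41/10, C2 = -33/10.

w = -exp(-x)/10 - 33*exp(2*x)*sin(x)/10 + 41*cos(x)*exp(2*x)/10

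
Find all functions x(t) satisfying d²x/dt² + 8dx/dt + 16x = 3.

Characteristic equation r² + 8r + 16 = 0 has discriminant (8)² - 4·(16) = 0, so r = -4 is a repeated root.
Hence x_h = (C1 + C2*t)*exp(-4*t).
For the particular solution try x_p = A0. Substituting and matching coefficients of each power of t gives A0 = 3/16, so x_p = 3/16.

x = 3/16 + C1*exp(-4*t) + C2*t*exp(-4*t)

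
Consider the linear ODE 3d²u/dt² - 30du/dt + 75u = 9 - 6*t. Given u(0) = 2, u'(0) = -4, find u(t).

Divide through by 3: u'' - 10u' + 25u = 3 - 2*t.
Characteristic equation r² - 10r + 25 = 0 has discriminant (-10)² - 4·(25) = 0, so r = 5 is a repeated root.
Hence u_h = (C1 + C2*t)*exp(5*t).
For the particular solution try u_p = A0 + A1*t. Substituting and matching coefficients of each power of t gives A0 = 11/125, A1 = -2/25, so u_p = 11/125 - 2*t/25.
General solution: u = 11/125 - 2*t/25 + C1*exp(5*t) + C2*t*exp(5*t).
Apply the initial conditions: u(0) = 11/125 + C1 = 2 and u'(0) = -2/25 + C2 + 5*C1 = -4. Solving gives C1 = 239/125, C2 = -337/25.

u = 11/125 - 2*t/25 + 239*exp(5*t)/125 - 337*t*exp(5*t)/25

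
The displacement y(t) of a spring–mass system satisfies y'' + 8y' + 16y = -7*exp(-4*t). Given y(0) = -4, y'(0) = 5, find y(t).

Characteristic equation r² + 8r + 16 = 0 has discriminant (8)² - 4·(16) = 0, so r = -4 is a repeated root.
Hence y_h = (C1 + C2*t)*exp(-4*t).
Since exp(-4*t) solves the homogeneous equation (r = -4 is a root of multiplicity 2), multiply the trial by t^2. Try y_p = A*t^2*exp(-4*t). Substituting into the equation and dividing by exp(-4*t) gives A = -7/2, so y_p = -7*t^2*exp(-4*t)/2.
General solution: y = C1*exp(-4*t) - 7*t^2*exp(-4*t)/2 + C2*t*exp(-4*t).
Apply the initial conditions: y(0) = C1 = -4 and y'(0) = C2 - 4*C1 = 5. Solving gives C1 = -4, C2 = -11.

y = -4*exp(-4*t) - 11*t*exp(-4*t) - 7*t**2*exp(-4*t)/2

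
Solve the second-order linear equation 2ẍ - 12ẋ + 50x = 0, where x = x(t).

x = C1*cos(4*t)*exp(3*t) + C2*exp(3*t)*sin(4*t)

Divide through by 2: x'' - 6x' + 25x = 0.
Characteristic equation r² - 6r + 25 = 0 has discriminant (-6)² - 4·(25) = -64 < 0, so r = 3 ± 4i.
Hence x_h = C1*cos(4*t)*exp(3*t) + C2*exp(3*t)*sin(4*t).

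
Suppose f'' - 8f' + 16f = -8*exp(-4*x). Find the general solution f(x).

Characteristic equation r² - 8r + 16 = 0 has discriminant (-8)² - 4·(16) = 0, so r = 4 is a repeated root.
Hence f_h = (C1 + C2*x)*exp(4*x).
Try f_p = A*exp(-4*x). Substituting into the equation and dividing by exp(-4*x) gives A = -1/8, so f_p = -exp(-4*x)/8.

f = -exp(-4*x)/8 + C1*exp(4*x) + C2*x*exp(4*x)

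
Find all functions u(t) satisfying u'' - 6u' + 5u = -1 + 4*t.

Characteristic equation r² - 6r + 5 = 0 factors as (r - 5)(r - 1) = 0, so r = 5, 1.
Hence u_h = C1*exp(5*t) + C2*exp(t).
For the particular solution try u_p = A0 + A1*t. Substituting and matching coefficients of each power of t gives A0 = 19/25, A1 = 4/5, so u_p = 19/25 + 4*t/5.

u = 19/25 + 4*t/5 + C1*exp(5*t) + C2*exp(t)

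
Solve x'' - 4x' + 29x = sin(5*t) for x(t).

x = sin(5*t)/104 + 5*cos(5*t)/104 + C1*cos(5*t)*exp(2*t) + C2*exp(2*t)*sin(5*t)

Characteristic equation r² - 4r + 29 = 0 has discriminant (-4)² - 4·(29) = -100 < 0, so r = 2 ± 5i.
Hence x_h = C1*cos(5*t)*exp(2*t) + C2*exp(2*t)*sin(5*t).
Try x_p = A*cos(5*t) + B*sin(5*t). Substituting and equating the coefficients of cos(5t) and sin(5t) gives A = 5/104, B = 1/104, so x_p = sin(5*t)/104 + 5*cos(5*t)/104.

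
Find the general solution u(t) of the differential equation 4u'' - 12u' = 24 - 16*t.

u = C2 - 14*t/9 + 2*t**2/3 + C1*exp(3*t)

Divide through by 4: u'' - 3u' = 6 - 4*t.
Characteristic equation r² - 3r = 0 factors as (r - 3)r = 0, so r = 3, 0.
Hence u_h = C1*exp(3*t) + C2.
Since 0 is a characteristic root (multiplicity 1), multiply the polynomial trial by t: try u_p = t*(A0 + A1*t). Substituting and matching coefficients of each power of t gives A0 = -14/9, A1 = 2/3, so u_p = -14*t/9 + 2*t^2/3.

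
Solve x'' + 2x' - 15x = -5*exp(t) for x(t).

x = 5*exp(t)/12 + C1*exp(3*t) + C2*exp(-5*t)

Characteristic equation r² + 2r - 15 = 0 factors as (r - 3)(r + 5) = 0, so r = 3, -5.
Hence x_h = C1*exp(3*t) + C2*exp(-5*t).
Try x_p = A*exp(t). Substituting into the equation and dividing by exp(t) gives A = 5/12, so x_p = 5*exp(t)/12.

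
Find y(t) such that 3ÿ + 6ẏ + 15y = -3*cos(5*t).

y = -sin(5*t)/50 + cos(5*t)/25 + C1*cos(2*t)*exp(-t) + C2*exp(-t)*sin(2*t)

Divide through by 3: y'' + 2y' + 5y = -cos(5*t).
Characteristic equation r² + 2r + 5 = 0 has discriminant (2)² - 4·(5) = -16 < 0, so r = -1 ± 2i.
Hence y_h = C1*cos(2*t)*exp(-t) + C2*exp(-t)*sin(2*t).
Try y_p = A*cos(5*t) + B*sin(5*t). Substituting and equating the coefficients of cos(5t) and sin(5t) gives A = 1/25, B = -1/50, so y_p = -sin(5*t)/50 + cos(5*t)/25.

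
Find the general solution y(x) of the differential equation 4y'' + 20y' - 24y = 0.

Divide through by 4: y'' + 5y' - 6y = 0.
Characteristic equation r² + 5r - 6 = 0 factors as (r - 1)(r + 6) = 0, so r = 1, -6.
Hence y_h = C1*exp(x) + C2*exp(-6*x).

y = C1*exp(x) + C2*exp(-6*x)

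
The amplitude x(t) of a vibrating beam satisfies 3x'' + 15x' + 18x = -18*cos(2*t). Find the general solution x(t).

x = -15*sin(2*t)/26 - 3*cos(2*t)/26 + C1*exp(-2*t) + C2*exp(-3*t)

Divide through by 3: x'' + 5x' + 6x = -6*cos(2*t).
Characteristic equation r² + 5r + 6 = 0 factors as (r + 2)(r + 3) = 0, so r = -2, -3.
Hence x_h = C1*exp(-2*t) + C2*exp(-3*t).
Try x_p = A*cos(2*t) + B*sin(2*t). Substituting and equating the coefficients of cos(2t) and sin(2t) gives A = -3/26, B = -15/26, so x_p = -15*sin(2*t)/26 - 3*cos(2*t)/26.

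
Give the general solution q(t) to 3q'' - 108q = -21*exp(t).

q = exp(t)/5 + C1*exp(-6*t) + C2*exp(6*t)

Divide through by 3: q'' - 36q = -7*exp(t).
Characteristic equation r² - 36 = 0 factors as (r + 6)(r - 6) = 0, so r = -6, 6.
Hence q_h = C1*exp(-6*t) + C2*exp(6*t).
Try q_p = A*exp(t). Substituting into the equation and dividing by exp(t) gives A = 1/5, so q_p = exp(t)/5.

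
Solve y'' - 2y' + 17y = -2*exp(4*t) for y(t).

y = -2*exp(4*t)/25 + C1*cos(4*t)*exp(t) + C2*exp(t)*sin(4*t)

Characteristic equation r² - 2r + 17 = 0 has discriminant (-2)² - 4·(17) = -64 < 0, so r = 1 ± 4i.
Hence y_h = C1*cos(4*t)*exp(t) + C2*exp(t)*sin(4*t).
Try y_p = A*exp(4*t). Substituting into the equation and dividing by exp(4*t) gives A = -2/25, so y_p = -2*exp(4*t)/25.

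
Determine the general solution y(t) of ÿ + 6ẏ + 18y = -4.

y = -2/9 + C1*cos(3*t)*exp(-3*t) + C2*exp(-3*t)*sin(3*t)

Characteristic equation r² + 6r + 18 = 0 has discriminant (6)² - 4·(18) = -36 < 0, so r = -3 ± 3i.
Hence y_h = C1*cos(3*t)*exp(-3*t) + C2*exp(-3*t)*sin(3*t).
For the particular solution try y_p = A0. Substituting and matching coefficients of each power of t gives A0 = -2/9, so y_p = -2/9.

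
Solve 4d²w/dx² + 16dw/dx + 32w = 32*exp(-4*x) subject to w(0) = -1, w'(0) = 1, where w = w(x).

Divide through by 4: w'' + 4w' + 8w = 8*exp(-4*x).
Characteristic equation r² + 4r + 8 = 0 has discriminant (4)² - 4·(8) = -16 < 0, so r = -2 ± 2i.
Hence w_h = C1*cos(2*x)*exp(-2*x) + C2*exp(-2*x)*sin(2*x).
Try w_p = A*exp(-4*x). Substituting into the equation and dividing by exp(-4*x) gives A = 1, so w_p = exp(-4*x).
General solution: w = C1*cos(2*x)*exp(-2*x) + C2*exp(-2*x)*sin(2*x) + exp(-4*x).
Apply the initial conditions: w(0) = 1 + C1 = -1 and w'(0) = -4 - 2*C1 + 2*C2 = 1. Solving gives C1 = -2, C2 = 1/2.

w = exp(-2*x)*sin(2*x)/2 - 2*cos(2*x)*exp(-2*x) + exp(-4*x)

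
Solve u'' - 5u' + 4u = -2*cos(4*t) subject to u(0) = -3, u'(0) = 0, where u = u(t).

u = -202*exp(t)/51 + 3*cos(4*t)/68 + 5*sin(4*t)/68 + 11*exp(4*t)/12

Characteristic equation r² - 5r + 4 = 0 factors as (r - 4)(r - 1) = 0, so r = 4, 1.
Hence u_h = C1*exp(4*t) + C2*exp(t).
Try u_p = A*cos(4*t) + B*sin(4*t). Substituting and equating the coefficients of cos(4t) and sin(4t) gives A = 3/68, B = 5/68, so u_p = 3*cos(4*t)/68 + 5*sin(4*t)/68.
General solution: u = 3*cos(4*t)/68 + 5*sin(4*t)/68 + C1*exp(4*t) + C2*exp(t).
Apply the initial conditions: u(0) = 3/68 + C1 + C2 = -3 and u'(0) = 5/17 + C2 + 4*C1 = 0. Solving gives C1 = 11/12, C2 = -202/51.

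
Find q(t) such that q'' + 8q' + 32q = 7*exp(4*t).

Characteristic equation r² + 8r + 32 = 0 has discriminant (8)² - 4·(32) = -64 < 0, so r = -4 ± 4i.
Hence q_h = C1*cos(4*t)*exp(-4*t) + C2*exp(-4*t)*sin(4*t).
Try q_p = A*exp(4*t). Substituting into the equation and dividing by exp(4*t) gives A = 7/80, so q_p = 7*exp(4*t)/80.

q = 7*exp(4*t)/80 + C1*cos(4*t)*exp(-4*t) + C2*exp(-4*t)*sin(4*t)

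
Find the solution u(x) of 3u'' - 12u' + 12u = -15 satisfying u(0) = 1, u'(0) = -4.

u = -5/4 + 9*exp(2*x)/4 - 17*x*exp(2*x)/2

Divide through by 3: u'' - 4u' + 4u = -5.
Characteristic equation r² - 4r + 4 = 0 has discriminant (-4)² - 4·(4) = 0, so r = 2 is a repeated root.
Hence u_h = (C1 + C2*x)*exp(2*x).
For the particular solution try u_p = A0. Substituting and matching coefficients of each power of x gives A0 = -5/4, so u_p = -5/4.
General solution: u = -5/4 + C1*exp(2*x) + C2*x*exp(2*x).
Apply the initial conditions: u(0) = -5/4 + C1 = 1 and u'(0) = C2 + 2*C1 = -4. Solving gives C1 = 9/4, C2 = -17/2.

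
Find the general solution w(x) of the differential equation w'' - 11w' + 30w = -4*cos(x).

Characteristic equation r² - 11r + 30 = 0 factors as (r - 5)(r - 6) = 0, so r = 5, 6.
Hence w_h = C1*exp(5*x) + C2*exp(6*x).
Try w_p = A*cos(x) + B*sin(x). Substituting and equating the coefficients of cos(x) and sin(x) gives A = -58/481, B = 22/481, so w_p = -58*cos(x)/481 + 22*sin(x)/481.

w = -58*cos(x)/481 + 22*sin(x)/481 + C1*exp(5*x) + C2*exp(6*x)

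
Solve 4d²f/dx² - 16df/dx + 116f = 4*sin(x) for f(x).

Divide through by 4: f'' - 4f' + 29f = sin(x).
Characteristic equation r² - 4r + 29 = 0 has discriminant (-4)² - 4·(29) = -100 < 0, so r = 2 ± 5i.
Hence f_h = C1*cos(5*x)*exp(2*x) + C2*exp(2*x)*sin(5*x).
Try f_p = A*cos(x) + B*sin(x). Substituting and equating the coefficients of cos(x) and sin(x) gives A = 1/200, B = 7/200, so f_p = cos(x)/200 + 7*sin(x)/200.

f = cos(x)/200 + 7*sin(x)/200 + C1*cos(5*x)*exp(2*x) + C2*exp(2*x)*sin(5*x)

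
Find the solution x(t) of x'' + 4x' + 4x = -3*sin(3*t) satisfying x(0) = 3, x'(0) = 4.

x = 15*sin(3*t)/169 + 36*cos(3*t)/169 + 471*exp(-2*t)/169 + 121*t*exp(-2*t)/13

Characteristic equation r² + 4r + 4 = 0 has discriminant (4)² - 4·(4) = 0, so r = -2 is a repeated root.
Hence x_h = (C1 + C2*t)*exp(-2*t).
Try x_p = A*cos(3*t) + B*sin(3*t). Substituting and equating the coefficients of cos(3t) and sin(3t) gives A = 36/169, B = 15/169, so x_p = 15*sin(3*t)/169 + 36*cos(3*t)/169.
General solution: x = 15*sin(3*t)/169 + 36*cos(3*t)/169 + C1*exp(-2*t) + C2*t*exp(-2*t).
Apply the initial conditions: x(0) = 36/169 + C1 = 3 and x'(0) = 45/169 + C2 - 2*C1 = 4. Solving gives C1 = 471/169, C2 = 121/13.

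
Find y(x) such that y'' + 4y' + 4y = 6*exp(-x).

y = 6*exp(-x) + C1*exp(-2*x) + C2*x*exp(-2*x)

Characteristic equation r² + 4r + 4 = 0 has discriminant (4)² - 4·(4) = 0, so r = -2 is a repeated root.
Hence y_h = (C1 + C2*x)*exp(-2*x).
Try y_p = A*exp(-x). Substituting into the equation and dividing by exp(-x) gives A = 6, so y_p = 6*exp(-x).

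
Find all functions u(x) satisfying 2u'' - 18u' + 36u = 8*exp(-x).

Divide through by 2: u'' - 9u' + 18u = 4*exp(-x).
Characteristic equation r² - 9r + 18 = 0 factors as (r - 6)(r - 3) = 0, so r = 6, 3.
Hence u_h = C1*exp(6*x) + C2*exp(3*x).
Try u_p = A*exp(-x). Substituting into the equation and dividing by exp(-x) gives A = 1/7, so u_p = exp(-x)/7.

u = exp(-x)/7 + C1*exp(6*x) + C2*exp(3*x)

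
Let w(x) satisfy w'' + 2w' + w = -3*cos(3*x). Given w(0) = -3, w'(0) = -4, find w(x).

w = -81*exp(-x)/25 - 9*sin(3*x)/50 + 6*cos(3*x)/25 - 67*x*exp(-x)/10

Characteristic equation r² + 2r + 1 = 0 has discriminant (2)² - 4·(1) = 0, so r = -1 is a repeated root.
Hence w_h = (C1 + C2*x)*exp(-x).
Try w_p = A*cos(3*x) + B*sin(3*x). Substituting and equating the coefficients of cos(3x) and sin(3x) gives A = 6/25, B = -9/50, so w_p = -9*sin(3*x)/50 + 6*cos(3*x)/25.
General solution: w = -9*sin(3*x)/50 + 6*cos(3*x)/25 + C1*exp(-x) + C2*x*exp(-x).
Apply the initial conditions: w(0) = 6/25 + C1 = -3 and w'(0) = -27/50 + C2 - C1 = -4. Solving gives C1 = -81/25, C2 = -67/10.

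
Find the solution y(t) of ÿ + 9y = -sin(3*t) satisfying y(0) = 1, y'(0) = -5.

y = -31*sin(3*t)/18 + t*cos(3*t)/6 + cos(3*t)

Characteristic equation r² + 9 = 0 has discriminant (0)² - 4·(9) = -36 < 0, so r = ± 3i.
Hence y_h = C1*cos(3*t) + C2*sin(3*t).
Since ±3i are characteristic roots, multiply the trial by t. Try y_p = t*(A*cos(3*t) + B*sin(3*t)). Substituting and equating the coefficients of cos(3t) and sin(3t) gives A = 1/6, B = 0, so y_p = t*cos(3*t)/6.
General solution: y = C1*cos(3*t) + C2*sin(3*t) + t*cos(3*t)/6.
Apply the initial conditions: y(0) = C1 = 1 and y'(0) = 1/6 + 3*C2 = -5. Solving gives C1 = 1, C2 = -31/18.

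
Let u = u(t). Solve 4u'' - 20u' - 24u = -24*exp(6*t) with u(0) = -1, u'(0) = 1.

Divide through by 4: u'' - 5u' - 6u = -6*exp(6*t).
Characteristic equation r² - 5r - 6 = 0 factors as (r - 6)(r + 1) = 0, so r = 6, -1.
Hence u_h = C1*exp(6*t) + C2*exp(-t).
Since exp(6*t) solves the homogeneous equation (r = 6 is a root of multiplicity 1), multiply the trial by t. Try u_p = A*t*exp(6*t). Substituting into the equation and dividing by exp(6*t) gives A = -6/7, so u_p = -6*t*exp(6*t)/7.
General solution: u = C1*exp(6*t) + C2*exp(-t) - 6*t*exp(6*t)/7.
Apply the initial conditions: u(0) = C1 + C2 = -1 and u'(0) = -6/7 - C2 + 6*C1 = 1. Solving gives C1 = 6/49, C2 = -55/49.

u = -55*exp(-t)/49 + 6*exp(6*t)/49 - 6*t*exp(6*t)/7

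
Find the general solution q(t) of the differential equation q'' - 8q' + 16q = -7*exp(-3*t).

q = -exp(-3*t)/7 + C1*exp(4*t) + C2*t*exp(4*t)

Characteristic equation r² - 8r + 16 = 0 has discriminant (-8)² - 4·(16) = 0, so r = 4 is a repeated root.
Hence q_h = (C1 + C2*t)*exp(4*t).
Try q_p = A*exp(-3*t). Substituting into the equation and dividing by exp(-3*t) gives A = -1/7, so q_p = -exp(-3*t)/7.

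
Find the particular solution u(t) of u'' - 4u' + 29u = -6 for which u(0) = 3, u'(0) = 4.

Characteristic equation r² - 4r + 29 = 0 has discriminant (-4)² - 4·(29) = -100 < 0, so r = 2 ± 5i.
Hence u_h = C1*cos(5*t)*exp(2*t) + C2*exp(2*t)*sin(5*t).
For the particular solution try u_p = A0. Substituting and matching coefficients of each power of t gives A0 = -6/29, so u_p = -6/29.
General solution: u = -6/29 + C1*cos(5*t)*exp(2*t) + C2*exp(2*t)*sin(5*t).
Apply the initial conditions: u(0) = -6/29 + C1 = 3 and u'(0) = 2*C1 + 5*C2 = 4. Solving gives C1 = 93/29, C2 = -14/29.

u = -6/29 - 14*exp(2*t)*sin(5*t)/29 + 93*cos(5*t)*exp(2*t)/29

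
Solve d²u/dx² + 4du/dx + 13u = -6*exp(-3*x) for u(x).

Characteristic equation r² + 4r + 13 = 0 has discriminant (4)² - 4·(13) = -36 < 0, so r = -2 ± 3i.
Hence u_h = C1*cos(3*x)*exp(-2*x) + C2*exp(-2*x)*sin(3*x).
Try u_p = A*exp(-3*x). Substituting into the equation and dividing by exp(-3*x) gives A = -3/5, so u_p = -3*exp(-3*x)/5.

u = -3*exp(-3*x)/5 + C1*cos(3*x)*exp(-2*x) + C2*exp(-2*x)*sin(3*x)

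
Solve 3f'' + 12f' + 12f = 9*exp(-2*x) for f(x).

f = C1*exp(-2*x) + 3*x**2*exp(-2*x)/2 + C2*x*exp(-2*x)

Divide through by 3: f'' + 4f' + 4f = 3*exp(-2*x).
Characteristic equation r² + 4r + 4 = 0 has discriminant (4)² - 4·(4) = 0, so r = -2 is a repeated root.
Hence f_h = (C1 + C2*x)*exp(-2*x).
Since exp(-2*x) solves the homogeneous equation (r = -2 is a root of multiplicity 2), multiply the trial by x^2. Try f_p = A*x^2*exp(-2*x). Substituting into the equation and dividing by exp(-2*x) gives A = 3/2, so f_p = 3*x^2*exp(-2*x)/2.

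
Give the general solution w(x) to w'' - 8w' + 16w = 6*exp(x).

w = 2*exp(x)/3 + C1*exp(4*x) + C2*x*exp(4*x)

Characteristic equation r² - 8r + 16 = 0 has discriminant (-8)² - 4·(16) = 0, so r = 4 is a repeated root.
Hence w_h = (C1 + C2*x)*exp(4*x).
Try w_p = A*exp(x). Substituting into the equation and dividing by exp(x) gives A = 2/3, so w_p = 2*exp(x)/3.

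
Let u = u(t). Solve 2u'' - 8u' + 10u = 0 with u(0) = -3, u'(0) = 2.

Divide through by 2: u'' - 4u' + 5u = 0.
Characteristic equation r² - 4r + 5 = 0 has discriminant (-4)² - 4·(5) = -4 < 0, so r = 2 ± i.
Hence u_h = C1*cos(t)*exp(2*t) + C2*exp(2*t)*sin(t).
Apply the initial conditions: u(0) = C1 = -3 and u'(0) = C2 + 2*C1 = 2. Solving gives C1 = -3, C2 = 8.

u = -3*cos(t)*exp(2*t) + 8*exp(2*t)*sin(t)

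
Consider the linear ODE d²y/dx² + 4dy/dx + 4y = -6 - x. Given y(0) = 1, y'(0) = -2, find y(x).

y = -5/4 - x/4 + 9*exp(-2*x)/4 + 11*x*exp(-2*x)/4

Characteristic equation r² + 4r + 4 = 0 has discriminant (4)² - 4·(4) = 0, so r = -2 is a repeated root.
Hence y_h = (C1 + C2*x)*exp(-2*x).
For the particular solution try y_p = A0 + A1*x. Substituting and matching coefficients of each power of x gives A0 = -5/4, A1 = -1/4, so y_p = -5/4 - x/4.
General solution: y = -5/4 - x/4 + C1*exp(-2*x) + C2*x*exp(-2*x).
Apply the initial conditions: y(0) = -5/4 + C1 = 1 and y'(0) = -1/4 + C2 - 2*C1 = -2. Solving gives C1 = 9/4, C2 = 11/4.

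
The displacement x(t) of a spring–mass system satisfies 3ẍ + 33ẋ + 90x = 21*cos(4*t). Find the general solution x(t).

Divide through by 3: x'' + 11x' + 30x = 7*cos(4*t).
Characteristic equation r² + 11r + 30 = 0 factors as (r + 5)(r + 6) = 0, so r = -5, -6.
Hence x_h = C1*exp(-5*t) + C2*exp(-6*t).
Try x_p = A*cos(4*t) + B*sin(4*t). Substituting and equating the coefficients of cos(4t) and sin(4t) gives A = 49/1066, B = 77/533, so x_p = 49*cos(4*t)/1066 + 77*sin(4*t)/533.

x = 49*cos(4*t)/1066 + 77*sin(4*t)/533 + C1*exp(-5*t) + C2*exp(-6*t)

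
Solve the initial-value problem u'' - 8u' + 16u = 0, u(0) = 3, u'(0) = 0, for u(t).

Characteristic equation r² - 8r + 16 = 0 has discriminant (-8)² - 4·(16) = 0, so r = 4 is a repeated root.
Hence u_h = (C1 + C2*t)*exp(4*t).
Apply the initial conditions: u(0) = C1 = 3 and u'(0) = C2 + 4*C1 = 0. Solving gives C1 = 3, C2 = -12.

u = 3*exp(4*t) - 12*t*exp(4*t)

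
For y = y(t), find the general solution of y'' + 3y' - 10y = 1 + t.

Characteristic equation r² + 3r - 10 = 0 factors as (r + 5)(r - 2) = 0, so r = -5, 2.
Hence y_h = C1*exp(-5*t) + C2*exp(2*t).
For the particular solution try y_p = A0 + A1*t. Substituting and matching coefficients of each power of t gives A0 = -13/100, A1 = -1/10, so y_p = -13/100 - t/10.

y = -13/100 - t/10 + C1*exp(-5*t) + C2*exp(2*t)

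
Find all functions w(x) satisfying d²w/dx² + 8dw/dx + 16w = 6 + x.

w = 11/32 + x/16 + C1*exp(-4*x) + C2*x*exp(-4*x)

Characteristic equation r² + 8r + 16 = 0 has discriminant (8)² - 4·(16) = 0, so r = -4 is a repeated root.
Hence w_h = (C1 + C2*x)*exp(-4*x).
For the particular solution try w_p = A0 + A1*x. Substituting and matching coefficients of each power of x gives A0 = 11/32, A1 = 1/16, so w_p = 11/32 + x/16.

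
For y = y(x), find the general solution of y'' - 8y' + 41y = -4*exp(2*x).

Characteristic equation r² - 8r + 41 = 0 has discriminant (-8)² - 4·(41) = -100 < 0, so r = 4 ± 5i.
Hence y_h = C1*cos(5*x)*exp(4*x) + C2*exp(4*x)*sin(5*x).
Try y_p = A*exp(2*x). Substituting into the equation and dividing by exp(2*x) gives A = -4/29, so y_p = -4*exp(2*x)/29.

y = -4*exp(2*x)/29 + C1*cos(5*x)*exp(4*x) + C2*exp(4*x)*sin(5*x)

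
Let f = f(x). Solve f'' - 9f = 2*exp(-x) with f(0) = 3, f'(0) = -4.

f = -exp(-x)/4 + 7*exp(-3*x)/3 + 11*exp(3*x)/12

Characteristic equation r² - 9 = 0 factors as (r + 3)(r - 3) = 0, so r = -3, 3.
Hence f_h = C1*exp(-3*x) + C2*exp(3*x).
Try f_p = A*exp(-x). Substituting into the equation and dividing by exp(-x) gives A = -1/4, so f_p = -exp(-x)/4.
General solution: f = -exp(-x)/4 + C1*exp(-3*x) + C2*exp(3*x).
Apply the initial conditions: f(0) = -1/4 + C1 + C2 = 3 and f'(0) = 1/4 - 3*C1 + 3*C2 = -4. Solving gives C1 = 7/3, C2 = 11/12.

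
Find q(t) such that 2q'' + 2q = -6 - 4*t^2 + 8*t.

q = 1 - 2*t**2 + 4*t + C1*cos(t) + C2*sin(t)

Divide through by 2: q'' + q = -3 - 2*t^2 + 4*t.
Characteristic equation r² + 1 = 0 has discriminant (0)² - 4·(1) = -4 < 0, so r = ± i.
Hence q_h = C1*cos(t) + C2*sin(t).
For the particular solution try q_p = A0 + A1*t + A2*t^2. Substituting and matching coefficients of each power of t gives A0 = 1, A1 = 4, A2 = -2, so q_p = 1 - 2*t^2 + 4*t.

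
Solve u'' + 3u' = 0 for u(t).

u = C2 + C1*exp(-3*t)

Characteristic equation r² + 3r = 0 factors as (r + 3)r = 0, so r = -3, 0.
Hence u_h = C1*exp(-3*t) + C2.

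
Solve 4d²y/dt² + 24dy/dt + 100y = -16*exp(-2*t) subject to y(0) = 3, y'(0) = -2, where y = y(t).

y = -4*exp(-2*t)/17 + 55*cos(4*t)*exp(-3*t)/17 + 123*exp(-3*t)*sin(4*t)/68

Divide through by 4: y'' + 6y' + 25y = -4*exp(-2*t).
Characteristic equation r² + 6r + 25 = 0 has discriminant (6)² - 4·(25) = -64 < 0, so r = -3 ± 4i.
Hence y_h = C1*cos(4*t)*exp(-3*t) + C2*exp(-3*t)*sin(4*t).
Try y_p = A*exp(-2*t). Substituting into the equation and dividing by exp(-2*t) gives A = -4/17, so y_p = -4*exp(-2*t)/17.
General solution: y = -4*exp(-2*t)/17 + C1*cos(4*t)*exp(-3*t) + C2*exp(-3*t)*sin(4*t).
Apply the initial conditions: y(0) = -4/17 + C1 = 3 and y'(0) = 8/17 - 3*C1 + 4*C2 = -2. Solving gives C1 = 55/17, C2 = 123/68.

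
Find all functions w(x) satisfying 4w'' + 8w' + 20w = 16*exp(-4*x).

w = 4*exp(-4*x)/13 + C1*cos(2*x)*exp(-x) + C2*exp(-x)*sin(2*x)

Divide through by 4: w'' + 2w' + 5w = 4*exp(-4*x).
Characteristic equation r² + 2r + 5 = 0 has discriminant (2)² - 4·(5) = -16 < 0, so r = -1 ± 2i.
Hence w_h = C1*cos(2*x)*exp(-x) + C2*exp(-x)*sin(2*x).
Try w_p = A*exp(-4*x). Substituting into the equation and dividing by exp(-4*x) gives A = 4/13, so w_p = 4*exp(-4*x)/13.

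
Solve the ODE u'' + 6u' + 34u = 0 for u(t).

Characteristic equation r² + 6r + 34 = 0 has discriminant (6)² - 4·(34) = -100 < 0, so r = -3 ± 5i.
Hence u_h = C1*cos(5*t)*exp(-3*t) + C2*exp(-3*t)*sin(5*t).

u = C1*cos(5*t)*exp(-3*t) + C2*exp(-3*t)*sin(5*t)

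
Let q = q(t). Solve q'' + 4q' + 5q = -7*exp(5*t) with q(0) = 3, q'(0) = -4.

q = -7*exp(5*t)/50 + 149*exp(-2*t)*sin(t)/50 + 157*cos(t)*exp(-2*t)/50

Characteristic equation r² + 4r + 5 = 0 has discriminant (4)² - 4·(5) = -4 < 0, so r = -2 ± i.
Hence q_h = C1*cos(t)*exp(-2*t) + C2*exp(-2*t)*sin(t).
Try q_p = A*exp(5*t). Substituting into the equation and dividing by exp(5*t) gives A = -7/50, so q_p = -7*exp(5*t)/50.
General solution: q = -7*exp(5*t)/50 + C1*cos(t)*exp(-2*t) + C2*exp(-2*t)*sin(t).
Apply the initial conditions: q(0) = -7/50 + C1 = 3 and q'(0) = -7/10 + C2 - 2*C1 = -4. Solving gives C1 = 157/50, C2 = 149/50.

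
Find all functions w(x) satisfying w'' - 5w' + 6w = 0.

Characteristic equation r² - 5r + 6 = 0 factors as (r - 2)(r - 3) = 0, so r = 2, 3.
Hence w_h = C1*exp(2*x) + C2*exp(3*x).

w = C1*exp(2*x) + C2*exp(3*x)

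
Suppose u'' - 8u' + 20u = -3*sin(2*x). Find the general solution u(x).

Characteristic equation r² - 8r + 20 = 0 has discriminant (-8)² - 4·(20) = -16 < 0, so r = 4 ± 2i.
Hence u_h = C1*cos(2*x)*exp(4*x) + C2*exp(4*x)*sin(2*x).
Try u_p = A*cos(2*x) + B*sin(2*x). Substituting and equating the coefficients of cos(2x) and sin(2x) gives A = -3/32, B = -3/32, so u_p = -3*cos(2*x)/32 - 3*sin(2*x)/32.

u = -3*cos(2*x)/32 - 3*sin(2*x)/32 + C1*cos(2*x)*exp(4*x) + C2*exp(4*x)*sin(2*x)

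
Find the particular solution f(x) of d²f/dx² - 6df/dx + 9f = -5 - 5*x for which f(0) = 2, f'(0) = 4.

Characteristic equation r² - 6r + 9 = 0 has discriminant (-6)² - 4·(9) = 0, so r = 3 is a repeated root.
Hence f_h = (C1 + C2*x)*exp(3*x).
For the particular solution try f_p = A0 + A1*x. Substituting and matching coefficients of each power of x gives A0 = -25/27, A1 = -5/9, so f_p = -25/27 - 5*x/9.
General solution: f = -25/27 - 5*x/9 + C1*exp(3*x) + C2*x*exp(3*x).
Apply the initial conditions: f(0) = -25/27 + C1 = 2 and f'(0) = -5/9 + C2 + 3*C1 = 4. Solving gives C1 = 79/27, C2 = -38/9.

f = -25/27 - 5*x/9 + 79*exp(3*x)/27 - 38*x*exp(3*x)/9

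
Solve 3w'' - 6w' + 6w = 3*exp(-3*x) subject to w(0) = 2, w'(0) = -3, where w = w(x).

Divide through by 3: w'' - 2w' + 2w = exp(-3*x).
Characteristic equation r² - 2r + 2 = 0 has discriminant (-2)² - 4·(2) = -4 < 0, so r = 1 ± i.
Hence w_h = C1*cos(x)*exp(x) + C2*exp(x)*sin(x).
Try w_p = A*exp(-3*x). Substituting into the equation and dividing by exp(-3*x) gives A = 1/17, so w_p = exp(-3*x)/17.
General solution: w = exp(-3*x)/17 + C1*cos(x)*exp(x) + C2*exp(x)*sin(x).
Apply the initial conditions: w(0) = 1/17 + C1 = 2 and w'(0) = -3/17 + C1 + C2 = -3. Solving gives C1 = 33/17, C2 = -81/17.

w = exp(-3*x)/17 - 81*exp(x)*sin(x)/17 + 33*cos(x)*exp(x)/17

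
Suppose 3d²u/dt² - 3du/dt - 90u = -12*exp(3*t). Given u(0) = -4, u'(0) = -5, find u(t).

Divide through by 3: u'' - u' - 30u = -4*exp(3*t).
Characteristic equation r² - r - 30 = 0 factors as (r - 6)(r + 5) = 0, so r = 6, -5.
Hence u_h = C1*exp(6*t) + C2*exp(-5*t).
Try u_p = A*exp(3*t). Substituting into the equation and dividing by exp(3*t) gives A = 1/6, so u_p = exp(3*t)/6.
General solution: u = exp(3*t)/6 + C1*exp(6*t) + C2*exp(-5*t).
Apply the initial conditions: u(0) = 1/6 + C1 + C2 = -4 and u'(0) = 1/2 - 5*C2 + 6*C1 = -5. Solving gives C1 = -79/33, C2 = -39/22.

u = -79*exp(6*t)/33 - 39*exp(-5*t)/22 + exp(3*t)/6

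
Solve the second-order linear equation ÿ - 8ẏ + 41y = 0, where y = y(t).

y = C1*cos(5*t)*exp(4*t) + C2*exp(4*t)*sin(5*t)

Characteristic equation r² - 8r + 41 = 0 has discriminant (-8)² - 4·(41) = -100 < 0, so r = 4 ± 5i.
Hence y_h = C1*cos(5*t)*exp(4*t) + C2*exp(4*t)*sin(5*t).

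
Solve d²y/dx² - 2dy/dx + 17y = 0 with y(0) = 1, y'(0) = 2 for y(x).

y = cos(4*x)*exp(x) + exp(x)*sin(4*x)/4

Characteristic equation r² - 2r + 17 = 0 has discriminant (-2)² - 4·(17) = -64 < 0, so r = 1 ± 4i.
Hence y_h = C1*cos(4*x)*exp(x) + C2*exp(x)*sin(4*x).
Apply the initial conditions: y(0) = C1 = 1 and y'(0) = C1 + 4*C2 = 2. Solving gives C1 = 1, C2 = 1/4.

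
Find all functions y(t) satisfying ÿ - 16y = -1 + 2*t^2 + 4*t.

y = 3/64 - t/4 - t**2/8 + C1*exp(-4*t) + C2*exp(4*t)

Characteristic equation r² - 16 = 0 factors as (r + 4)(r - 4) = 0, so r = -4, 4.
Hence y_h = C1*exp(-4*t) + C2*exp(4*t).
For the particular solution try y_p = A0 + A1*t + A2*t^2. Substituting and matching coefficients of each power of t gives A0 = 3/64, A1 = -1/4, A2 = -1/8, so y_p = 3/64 - t/4 - t^2/8.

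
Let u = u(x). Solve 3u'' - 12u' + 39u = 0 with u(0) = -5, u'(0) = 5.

u = -5*cos(3*x)*exp(2*x) + 5*exp(2*x)*sin(3*x)

Divide through by 3: u'' - 4u' + 13u = 0.
Characteristic equation r² - 4r + 13 = 0 has discriminant (-4)² - 4·(13) = -36 < 0, so r = 2 ± 3i.
Hence u_h = C1*cos(3*x)*exp(2*x) + C2*exp(2*x)*sin(3*x).
Apply the initial conditions: u(0) = C1 = -5 and u'(0) = 2*C1 + 3*C2 = 5. Solving gives C1 = -5, C2 = 5.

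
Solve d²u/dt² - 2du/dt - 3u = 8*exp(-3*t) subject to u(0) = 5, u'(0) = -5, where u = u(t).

Characteristic equation r² - 2r - 3 = 0 factors as (r - 3)(r + 1) = 0, so r = 3, -1.
Hence u_h = C1*exp(3*t) + C2*exp(-t).
Try u_p = A*exp(-3*t). Substituting into the equation and dividing by exp(-3*t) gives A = 2/3, so u_p = 2*exp(-3*t)/3.
General solution: u = 2*exp(-3*t)/3 + C1*exp(3*t) + C2*exp(-t).
Apply the initial conditions: u(0) = 2/3 + C1 + C2 = 5 and u'(0) = -2 - C2 + 3*C1 = -5. Solving gives C1 = 1/3, C2 = 4.

u = 4*exp(-t) + exp(3*t)/3 + 2*exp(-3*t)/3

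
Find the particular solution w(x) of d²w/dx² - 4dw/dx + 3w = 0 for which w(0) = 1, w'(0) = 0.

w = -exp(3*x)/2 + 3*exp(x)/2

Characteristic equation r² - 4r + 3 = 0 factors as (r - 3)(r - 1) = 0, so r = 3, 1.
Hence w_h = C1*exp(3*x) + C2*exp(x).
Apply the initial conditions: w(0) = C1 + C2 = 1 and w'(0) = C2 + 3*C1 = 0. Solving gives C1 = -1/2, C2 = 3/2.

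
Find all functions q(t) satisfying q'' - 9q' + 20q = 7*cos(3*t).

Characteristic equation r² - 9r + 20 = 0 factors as (r - 4)(r - 5) = 0, so r = 4, 5.
Hence q_h = C1*exp(4*t) + C2*exp(5*t).
Try q_p = A*cos(3*t) + B*sin(3*t). Substituting and equating the coefficients of cos(3t) and sin(3t) gives A = 77/850, B = -189/850, so q_p = -189*sin(3*t)/850 + 77*cos(3*t)/850.

q = -189*sin(3*t)/850 + 77*cos(3*t)/850 + C1*exp(4*t) + C2*exp(5*t)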